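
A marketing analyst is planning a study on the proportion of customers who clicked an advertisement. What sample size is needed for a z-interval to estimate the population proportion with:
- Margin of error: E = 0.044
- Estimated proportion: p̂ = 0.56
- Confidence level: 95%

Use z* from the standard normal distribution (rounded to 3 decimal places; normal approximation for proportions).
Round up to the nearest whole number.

Using z* for proportion z-interval (normal approximation).

For 95% confidence, z* = 1.96 (from standard normal table)

Sample size formula for proportion z-interval: n = z*²p̂(1-p̂)/E²

n = 1.96² × 0.56 × 0.44 / 0.044²
  = 3.8416 × 0.2464 / 0.001936
  = 488.9309

Round up to the nearest whole number: n = 489

489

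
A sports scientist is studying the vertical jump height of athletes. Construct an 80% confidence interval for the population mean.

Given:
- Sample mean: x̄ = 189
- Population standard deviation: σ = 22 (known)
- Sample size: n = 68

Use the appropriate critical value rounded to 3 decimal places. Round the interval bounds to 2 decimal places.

The population standard deviation σ is known, so use a z-interval (standard normal critical value).

For 80% confidence, z* = 1.282 (from standard normal table)

Standard error: SE = σ/√n = 22/√68 = 2.667892

Margin of error: E = z* × SE = 1.282 × 2.667892 = 3.4202

Z-interval: x̄ ± E = 189 ± 3.4202 = (185.5798, 192.4202)

Rounded to 2 decimal places:

(185.58, 192.42)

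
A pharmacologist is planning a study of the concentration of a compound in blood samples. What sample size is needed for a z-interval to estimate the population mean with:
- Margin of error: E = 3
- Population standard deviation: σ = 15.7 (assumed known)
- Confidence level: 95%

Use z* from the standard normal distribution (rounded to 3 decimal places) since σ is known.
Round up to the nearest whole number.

Using z* since population σ is known (z-interval formula).

For 95% confidence, z* = 1.96 (from standard normal table)

Sample size formula for z-interval: n = (z*σ/E)²

n = (1.96 × 15.7 / 3)²
  = (10.257333)²
  = 105.2129

Round up to the nearest whole number: n = 106

106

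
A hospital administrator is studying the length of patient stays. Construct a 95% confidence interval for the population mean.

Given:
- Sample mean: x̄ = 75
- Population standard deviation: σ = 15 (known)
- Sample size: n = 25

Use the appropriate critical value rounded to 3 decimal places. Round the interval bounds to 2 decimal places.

The population standard deviation σ is known, so use a z-interval (standard normal critical value).

For 95% confidence, z* = 1.96 (from standard normal table)

Standard error: SE = σ/√n = 15/√25 = 3.000000

Margin of error: E = z* × SE = 1.96 × 3.000000 = 5.8800

Z-interval: x̄ ± E = 75 ± 5.8800 = (69.1200, 80.8800)

Rounded to 2 decimal places:

(69.12, 80.88)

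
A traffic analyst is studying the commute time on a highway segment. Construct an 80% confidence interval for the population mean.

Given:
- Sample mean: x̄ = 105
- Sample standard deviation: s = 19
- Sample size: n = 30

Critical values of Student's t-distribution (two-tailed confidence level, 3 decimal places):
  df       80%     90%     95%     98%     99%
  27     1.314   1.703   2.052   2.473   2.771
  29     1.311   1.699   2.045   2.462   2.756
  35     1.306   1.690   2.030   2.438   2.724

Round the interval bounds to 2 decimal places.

The population standard deviation σ is unknown (only the sample standard deviation s is given), so use a t-interval with df = n - 1 = 30 - 1 = 29.

For 80% confidence with df = 29, t* = 1.311 (from t-table)

Standard error: SE = s/√n = 19/√30 = 3.468910

Margin of error: E = t* × SE = 1.311 × 3.468910 = 4.5477

T-interval: x̄ ± E = 105 ± 4.5477 = (100.4523, 109.5477)

Rounded to 2 decimal places:

(100.45, 109.55)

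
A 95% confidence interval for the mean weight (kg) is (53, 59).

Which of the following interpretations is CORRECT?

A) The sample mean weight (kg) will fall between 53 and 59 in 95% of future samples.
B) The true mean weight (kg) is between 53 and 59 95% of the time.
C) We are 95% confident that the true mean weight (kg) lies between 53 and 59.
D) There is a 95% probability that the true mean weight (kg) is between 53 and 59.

A confidence interval represents our confidence in the procedure, not a probability statement about the parameter.

Key concept: If we repeated this sampling process many times and computed a 95% CI each time, about 95% of those intervals would contain the true population parameter.

For this specific interval (53, 59):
- Midpoint (point estimate): 56
- Margin of error: 3

The correct interpretation is the one stating confidence that the true parameter lies in the interval — option C.

C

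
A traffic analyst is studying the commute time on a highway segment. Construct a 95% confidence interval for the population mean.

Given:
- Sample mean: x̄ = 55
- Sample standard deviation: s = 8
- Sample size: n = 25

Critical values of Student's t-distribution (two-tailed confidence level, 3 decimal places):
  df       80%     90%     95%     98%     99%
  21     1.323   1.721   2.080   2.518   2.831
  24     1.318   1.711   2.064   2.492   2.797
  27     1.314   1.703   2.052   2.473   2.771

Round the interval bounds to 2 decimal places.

The population standard deviation σ is unknown (only the sample standard deviation s is given), so use a t-interval with df = n - 1 = 25 - 1 = 24.

For 95% confidence with df = 24, t* = 2.064 (from t-table)

Standard error: SE = s/√n = 8/√25 = 1.600000

Margin of error: E = t* × SE = 2.064 × 1.600000 = 3.3024

T-interval: x̄ ± E = 55 ± 3.3024 = (51.6976, 58.3024)

Rounded to 2 decimal places:

(51.70, 58.30)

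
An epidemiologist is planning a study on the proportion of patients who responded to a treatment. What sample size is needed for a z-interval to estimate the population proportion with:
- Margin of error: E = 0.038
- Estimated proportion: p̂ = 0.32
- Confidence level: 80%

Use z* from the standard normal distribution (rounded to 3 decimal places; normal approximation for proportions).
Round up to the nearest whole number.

Using z* for proportion z-interval (normal approximation).

For 80% confidence, z* = 1.282 (from standard normal table)

Sample size formula for proportion z-interval: n = z*²p̂(1-p̂)/E²

n = 1.282² × 0.32 × 0.68 / 0.038²
  = 1.643524 × 0.2176 / 0.001444
  = 247.6668

Round up to the nearest whole number: n = 248

248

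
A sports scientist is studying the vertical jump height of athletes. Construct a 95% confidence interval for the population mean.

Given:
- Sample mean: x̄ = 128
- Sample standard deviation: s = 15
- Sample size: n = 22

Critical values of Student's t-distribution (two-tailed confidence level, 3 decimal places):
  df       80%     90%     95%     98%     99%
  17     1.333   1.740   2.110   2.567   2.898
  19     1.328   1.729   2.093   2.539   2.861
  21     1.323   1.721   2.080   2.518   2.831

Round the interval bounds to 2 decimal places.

The population standard deviation σ is unknown (only the sample standard deviation s is given), so use a t-interval with df = n - 1 = 22 - 1 = 21.

For 95% confidence with df = 21, t* = 2.080 (from t-table)

Standard error: SE = s/√n = 15/√22 = 3.198011

Margin of error: E = t* × SE = 2.080 × 3.198011 = 6.6519

T-interval: x̄ ± E = 128 ± 6.6519 = (121.3481, 134.6519)

Rounded to 2 decimal places:

(121.35, 134.65)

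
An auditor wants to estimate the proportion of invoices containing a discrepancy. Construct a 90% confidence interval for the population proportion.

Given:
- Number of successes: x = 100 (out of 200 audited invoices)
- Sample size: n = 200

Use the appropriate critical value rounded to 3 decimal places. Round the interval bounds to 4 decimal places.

Sample proportion: p̂ = 100/200 = 0.500000

Check conditions for normal approximation:
  np̂ = 100 ≥ 10 ✓
  n(1-p̂) = 100 ≥ 10 ✓

The sample is large enough, so use a z-interval (normal approximation) for the proportion.

For 90% confidence, z* = 1.645 (from standard normal table)

Standard error: SE = √(p̂(1-p̂)/n) = √(0.500000×0.500000/200) = 0.03535534

Margin of error: E = z* × SE = 1.645 × 0.03535534 = 0.058160

Z-interval: p̂ ± E = 0.500000 ± 0.058160 = (0.441840, 0.558160)

Rounded to 4 decimal places:

(0.4418, 0.5582)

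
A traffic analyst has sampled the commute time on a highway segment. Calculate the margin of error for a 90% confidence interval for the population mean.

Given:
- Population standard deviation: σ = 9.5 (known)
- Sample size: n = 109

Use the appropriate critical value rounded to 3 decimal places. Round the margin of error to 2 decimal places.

The population standard deviation σ is known, so use the z-interval margin of error formula.

For 90% confidence, z* = 1.645 (from standard normal table)

Margin of error formula for z-interval: E = z* × σ/√n

E = 1.645 × 9.5/√109
  = 1.645 × 0.909935
  = 1.4968

Rounded to 2 decimal places:

1.50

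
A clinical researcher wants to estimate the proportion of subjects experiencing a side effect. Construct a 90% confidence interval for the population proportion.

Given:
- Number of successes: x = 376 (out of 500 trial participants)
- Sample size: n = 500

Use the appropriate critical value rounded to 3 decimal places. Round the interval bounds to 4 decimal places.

Sample proportion: p̂ = 376/500 = 0.752000

Check conditions for normal approximation:
  np̂ = 376 ≥ 10 ✓
  n(1-p̂) = 124 ≥ 10 ✓

The sample is large enough, so use a z-interval (normal approximation) for the proportion.

For 90% confidence, z* = 1.645 (from standard normal table)

Standard error: SE = √(p̂(1-p̂)/n) = √(0.752000×0.248000/500) = 0.01931300

Margin of error: E = z* × SE = 1.645 × 0.01931300 = 0.031770

Z-interval: p̂ ± E = 0.752000 ± 0.031770 = (0.720230, 0.783770)

Rounded to 4 decimal places:

(0.7202, 0.7838)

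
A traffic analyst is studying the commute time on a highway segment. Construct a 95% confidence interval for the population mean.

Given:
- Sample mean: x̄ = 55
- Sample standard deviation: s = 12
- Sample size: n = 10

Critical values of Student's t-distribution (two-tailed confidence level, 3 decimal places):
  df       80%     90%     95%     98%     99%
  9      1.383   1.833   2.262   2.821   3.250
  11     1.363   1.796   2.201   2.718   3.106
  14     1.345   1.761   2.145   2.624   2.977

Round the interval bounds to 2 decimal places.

The population standard deviation σ is unknown (only the sample standard deviation s is given), so use a t-interval with df = n - 1 = 10 - 1 = 9.

For 95% confidence with df = 9, t* = 2.262 (from t-table)

Standard error: SE = s/√n = 12/√10 = 3.794733

Margin of error: E = t* × SE = 2.262 × 3.794733 = 8.5837

T-interval: x̄ ± E = 55 ± 8.5837 = (46.4163, 63.5837)

Rounded to 2 decimal places:

(46.42, 63.58)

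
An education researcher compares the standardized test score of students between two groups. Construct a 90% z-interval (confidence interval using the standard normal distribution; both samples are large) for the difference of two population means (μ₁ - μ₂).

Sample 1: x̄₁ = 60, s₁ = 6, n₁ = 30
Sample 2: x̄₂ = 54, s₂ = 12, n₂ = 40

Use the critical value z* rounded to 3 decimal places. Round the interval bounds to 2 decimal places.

Both samples are large (n₁ = 30 ≥ 30, n₂ = 40 ≥ 30), so a z-interval for the difference of means applies.

Point estimate: x̄₁ - x̄₂ = 60 - 54 = 6

Standard error: SE = √(s₁²/n₁ + s₂²/n₂)
= √(6²/30 + 12²/40)
= √(1.200000 + 3.600000)
= 2.190890

For 90% confidence, z* = 1.645 (from standard normal table)
Margin of error: E = z* × SE = 1.645 × 2.190890 = 3.6040

Z-interval: (x̄₁ - x̄₂) ± E = 6 ± 3.6040 = (2.3960, 9.6040)

Rounded to 2 decimal places:

(2.40, 9.60)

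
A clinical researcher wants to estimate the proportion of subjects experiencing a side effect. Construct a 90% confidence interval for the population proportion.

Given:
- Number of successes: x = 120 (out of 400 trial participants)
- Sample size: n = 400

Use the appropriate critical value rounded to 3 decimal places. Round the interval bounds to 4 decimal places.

Sample proportion: p̂ = 120/400 = 0.300000

Check conditions for normal approximation:
  np̂ = 120 ≥ 10 ✓
  n(1-p̂) = 280 ≥ 10 ✓

The sample is large enough, so use a z-interval (normal approximation) for the proportion.

For 90% confidence, z* = 1.645 (from standard normal table)

Standard error: SE = √(p̂(1-p̂)/n) = √(0.300000×0.700000/400) = 0.02291288

Margin of error: E = z* × SE = 1.645 × 0.02291288 = 0.037692

Z-interval: p̂ ± E = 0.300000 ± 0.037692 = (0.262308, 0.337692)

Rounded to 4 decimal places:

(0.2623, 0.3377)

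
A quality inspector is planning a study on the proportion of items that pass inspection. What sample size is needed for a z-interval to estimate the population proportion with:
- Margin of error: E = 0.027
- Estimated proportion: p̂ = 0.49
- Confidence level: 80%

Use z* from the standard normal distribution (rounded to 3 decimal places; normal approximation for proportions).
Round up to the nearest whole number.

Using z* for proportion z-interval (normal approximation).

For 80% confidence, z* = 1.282 (from standard normal table)

Sample size formula for proportion z-interval: n = z*²p̂(1-p̂)/E²

n = 1.282² × 0.49 × 0.51 / 0.027²
  = 1.643524 × 0.2499 / 0.000729
  = 563.3973

Round up to the nearest whole number: n = 564

564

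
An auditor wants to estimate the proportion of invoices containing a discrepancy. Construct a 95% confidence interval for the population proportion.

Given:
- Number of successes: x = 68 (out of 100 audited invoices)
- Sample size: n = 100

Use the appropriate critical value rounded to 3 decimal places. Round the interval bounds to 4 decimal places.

Sample proportion: p̂ = 68/100 = 0.680000

Check conditions for normal approximation:
  np̂ = 68 ≥ 10 ✓
  n(1-p̂) = 32 ≥ 10 ✓

The sample is large enough, so use a z-interval (normal approximation) for the proportion.

For 95% confidence, z* = 1.96 (from standard normal table)

Standard error: SE = √(p̂(1-p̂)/n) = √(0.680000×0.320000/100) = 0.04664762

Margin of error: E = z* × SE = 1.96 × 0.04664762 = 0.091429

Z-interval: p̂ ± E = 0.680000 ± 0.091429 = (0.588571, 0.771429)

Rounded to 4 decimal places:

(0.5886, 0.7714)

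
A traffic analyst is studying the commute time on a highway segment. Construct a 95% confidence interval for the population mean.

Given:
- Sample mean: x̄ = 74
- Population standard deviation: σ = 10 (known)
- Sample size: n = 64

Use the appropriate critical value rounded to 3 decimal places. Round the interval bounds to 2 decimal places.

The population standard deviation σ is known, so use a z-interval (standard normal critical value).

For 95% confidence, z* = 1.96 (from standard normal table)

Standard error: SE = σ/√n = 10/√64 = 1.250000

Margin of error: E = z* × SE = 1.96 × 1.250000 = 2.4500

Z-interval: x̄ ± E = 74 ± 2.4500 = (71.5500, 76.4500)

Rounded to 2 decimal places:

(71.55, 76.45)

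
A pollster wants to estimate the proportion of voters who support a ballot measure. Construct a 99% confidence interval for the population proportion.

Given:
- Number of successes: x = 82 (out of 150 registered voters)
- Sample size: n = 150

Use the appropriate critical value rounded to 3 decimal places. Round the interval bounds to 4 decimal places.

Sample proportion: p̂ = 82/150 = 0.546667

Check conditions for normal approximation:
  np̂ = 82 ≥ 10 ✓
  n(1-p̂) = 68 ≥ 10 ✓

The sample is large enough, so use a z-interval (normal approximation) for the proportion.

For 99% confidence, z* = 2.576 (from standard normal table)

Standard error: SE = √(p̂(1-p̂)/n) = √(0.546667×0.453333/150) = 0.04064663

Margin of error: E = z* × SE = 2.576 × 0.04064663 = 0.104706

Z-interval: p̂ ± E = 0.546667 ± 0.104706 = (0.441961, 0.651372)

Rounded to 4 decimal places:

(0.4420, 0.6514)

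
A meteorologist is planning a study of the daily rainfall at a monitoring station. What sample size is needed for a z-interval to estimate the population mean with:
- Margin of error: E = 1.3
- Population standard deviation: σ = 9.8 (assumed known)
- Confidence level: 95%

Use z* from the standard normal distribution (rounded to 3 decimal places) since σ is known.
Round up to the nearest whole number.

Using z* since population σ is known (z-interval formula).

For 95% confidence, z* = 1.96 (from standard normal table)

Sample size formula for z-interval: n = (z*σ/E)²

n = (1.96 × 9.8 / 1.3)²
  = (14.775385)²
  = 218.3120

Round up to the nearest whole number: n = 219

219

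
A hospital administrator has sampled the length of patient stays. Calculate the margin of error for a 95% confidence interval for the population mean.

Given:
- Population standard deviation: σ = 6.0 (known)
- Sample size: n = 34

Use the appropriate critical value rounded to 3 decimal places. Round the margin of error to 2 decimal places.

The population standard deviation σ is known, so use the z-interval margin of error formula.

For 95% confidence, z* = 1.96 (from standard normal table)

Margin of error formula for z-interval: E = z* × σ/√n

E = 1.96 × 6.0/√34
  = 1.96 × 1.028992
  = 2.0168

Rounded to 2 decimal places:

2.02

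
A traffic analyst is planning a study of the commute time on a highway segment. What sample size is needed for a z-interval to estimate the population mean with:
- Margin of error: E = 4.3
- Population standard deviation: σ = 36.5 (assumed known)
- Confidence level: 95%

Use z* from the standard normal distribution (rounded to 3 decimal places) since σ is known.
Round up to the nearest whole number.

Using z* since population σ is known (z-interval formula).

For 95% confidence, z* = 1.96 (from standard normal table)

Sample size formula for z-interval: n = (z*σ/E)²

n = (1.96 × 36.5 / 4.3)²
  = (16.637209)²
  = 276.7967

Round up to the nearest whole number: n = 277

277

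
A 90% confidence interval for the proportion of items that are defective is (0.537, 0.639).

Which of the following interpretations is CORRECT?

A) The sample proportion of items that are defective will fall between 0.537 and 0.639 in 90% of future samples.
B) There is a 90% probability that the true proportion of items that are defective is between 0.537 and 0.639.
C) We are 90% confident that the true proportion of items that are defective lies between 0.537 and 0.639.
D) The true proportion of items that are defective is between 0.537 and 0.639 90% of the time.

A confidence interval represents our confidence in the procedure, not a probability statement about the parameter.

Key concept: If we repeated this sampling process many times and computed a 90% CI each time, about 90% of those intervals would contain the true population parameter.

For this specific interval (0.537, 0.639):
- Midpoint (point estimate): 0.588
- Margin of error: 0.051

The correct interpretation is the one stating confidence that the true parameter lies in the interval — option C.

C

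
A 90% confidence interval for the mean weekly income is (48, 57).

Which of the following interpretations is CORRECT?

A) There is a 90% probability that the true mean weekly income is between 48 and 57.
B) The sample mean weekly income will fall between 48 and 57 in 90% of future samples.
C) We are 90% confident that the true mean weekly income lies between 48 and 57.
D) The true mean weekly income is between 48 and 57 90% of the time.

A confidence interval represents our confidence in the procedure, not a probability statement about the parameter.

Key concept: If we repeated this sampling process many times and computed a 90% CI each time, about 90% of those intervals would contain the true population parameter.

For this specific interval (48, 57):
- Midpoint (point estimate): 52.5
- Margin of error: 4.5

The correct interpretation is the one stating confidence that the true parameter lies in the interval — option C.

C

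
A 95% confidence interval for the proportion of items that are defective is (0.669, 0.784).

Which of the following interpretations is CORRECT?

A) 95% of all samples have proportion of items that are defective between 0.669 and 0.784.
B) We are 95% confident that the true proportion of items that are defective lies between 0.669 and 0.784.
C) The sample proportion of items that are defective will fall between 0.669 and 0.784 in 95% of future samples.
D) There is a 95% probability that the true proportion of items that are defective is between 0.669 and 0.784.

A confidence interval represents our confidence in the procedure, not a probability statement about the parameter.

Key concept: If we repeated this sampling process many times and computed a 95% CI each time, about 95% of those intervals would contain the true population parameter.

For this specific interval (0.669, 0.784):
- Midpoint (point estimate): 0.7265
- Margin of error: 0.0575

The correct interpretation is the one stating confidence that the true parameter lies in the interval — option B.

B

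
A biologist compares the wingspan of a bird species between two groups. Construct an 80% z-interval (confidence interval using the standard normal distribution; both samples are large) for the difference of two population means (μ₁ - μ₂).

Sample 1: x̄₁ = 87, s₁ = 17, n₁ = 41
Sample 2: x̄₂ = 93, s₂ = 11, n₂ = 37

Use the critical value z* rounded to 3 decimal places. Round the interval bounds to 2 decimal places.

Both samples are large (n₁ = 41 ≥ 30, n₂ = 37 ≥ 30), so a z-interval for the difference of means applies.

Point estimate: x̄₁ - x̄₂ = 87 - 93 = -6

Standard error: SE = √(s₁²/n₁ + s₂²/n₂)
= √(17²/41 + 11²/37)
= √(7.048780 + 3.270270)
= 3.212328

For 80% confidence, z* = 1.282 (from standard normal table)
Margin of error: E = z* × SE = 1.282 × 3.212328 = 4.1182

Z-interval: (x̄₁ - x̄₂) ± E = -6 ± 4.1182 = (-10.1182, -1.8818)

Rounded to 2 decimal places:

(-10.12, -1.88)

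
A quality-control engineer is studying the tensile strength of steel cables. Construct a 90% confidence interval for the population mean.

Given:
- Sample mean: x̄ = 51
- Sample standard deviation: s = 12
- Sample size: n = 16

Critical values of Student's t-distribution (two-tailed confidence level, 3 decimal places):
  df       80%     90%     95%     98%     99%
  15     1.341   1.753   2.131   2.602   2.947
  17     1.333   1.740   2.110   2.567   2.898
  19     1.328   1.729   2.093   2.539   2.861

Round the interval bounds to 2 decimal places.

The population standard deviation σ is unknown (only the sample standard deviation s is given), so use a t-interval with df = n - 1 = 16 - 1 = 15.

For 90% confidence with df = 15, t* = 1.753 (from t-table)

Standard error: SE = s/√n = 12/√16 = 3.000000

Margin of error: E = t* × SE = 1.753 × 3.000000 = 5.2590

T-interval: x̄ ± E = 51 ± 5.2590 = (45.7410, 56.2590)

Rounded to 2 decimal places:

(45.74, 56.26)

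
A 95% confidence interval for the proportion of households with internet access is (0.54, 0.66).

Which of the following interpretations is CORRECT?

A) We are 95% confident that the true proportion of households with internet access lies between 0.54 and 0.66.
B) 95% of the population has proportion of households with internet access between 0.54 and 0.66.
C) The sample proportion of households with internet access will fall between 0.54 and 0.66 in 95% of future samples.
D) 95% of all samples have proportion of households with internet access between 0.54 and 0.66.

A confidence interval represents our confidence in the procedure, not a probability statement about the parameter.

Key concept: If we repeated this sampling process many times and computed a 95% CI each time, about 95% of those intervals would contain the true population parameter.

For this specific interval (0.54, 0.66):
- Midpoint (point estimate): 0.6
- Margin of error: 0.06

The correct interpretation is the one stating confidence that the true parameter lies in the interval — option A.

A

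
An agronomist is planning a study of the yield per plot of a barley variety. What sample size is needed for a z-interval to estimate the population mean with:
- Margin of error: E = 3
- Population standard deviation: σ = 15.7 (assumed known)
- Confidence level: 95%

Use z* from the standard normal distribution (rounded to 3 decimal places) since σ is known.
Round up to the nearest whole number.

Using z* since population σ is known (z-interval formula).

For 95% confidence, z* = 1.96 (from standard normal table)

Sample size formula for z-interval: n = (z*σ/E)²

n = (1.96 × 15.7 / 3)²
  = (10.257333)²
  = 105.2129

Round up to the nearest whole number: n = 106

106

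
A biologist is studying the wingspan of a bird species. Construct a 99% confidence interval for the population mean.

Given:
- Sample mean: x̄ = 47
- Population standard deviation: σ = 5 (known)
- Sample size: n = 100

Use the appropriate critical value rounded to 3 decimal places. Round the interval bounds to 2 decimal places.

The population standard deviation σ is known, so use a z-interval (standard normal critical value).

For 99% confidence, z* = 2.576 (from standard normal table)

Standard error: SE = σ/√n = 5/√100 = 0.500000

Margin of error: E = z* × SE = 2.576 × 0.500000 = 1.2880

Z-interval: x̄ ± E = 47 ± 1.2880 = (45.7120, 48.2880)

Rounded to 2 decimal places:

(45.71, 48.29)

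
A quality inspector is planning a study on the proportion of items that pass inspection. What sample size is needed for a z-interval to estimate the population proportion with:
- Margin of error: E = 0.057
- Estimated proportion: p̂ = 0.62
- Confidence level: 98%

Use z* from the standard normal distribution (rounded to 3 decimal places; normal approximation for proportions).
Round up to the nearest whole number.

Using z* for proportion z-interval (normal approximation).

For 98% confidence, z* = 2.326 (from standard normal table)

Sample size formula for proportion z-interval: n = z*²p̂(1-p̂)/E²

n = 2.326² × 0.62 × 0.38 / 0.057²
  = 5.410276 × 0.2356 / 0.003249
  = 392.3241

Round up to the nearest whole number: n = 393

393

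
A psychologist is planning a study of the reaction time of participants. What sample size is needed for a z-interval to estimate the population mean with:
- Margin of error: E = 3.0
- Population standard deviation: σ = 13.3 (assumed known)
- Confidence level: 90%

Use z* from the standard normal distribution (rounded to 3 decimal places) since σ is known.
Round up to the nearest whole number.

Using z* since population σ is known (z-interval formula).

For 90% confidence, z* = 1.645 (from standard normal table)

Sample size formula for z-interval: n = (z*σ/E)²

n = (1.645 × 13.3 / 3.0)²
  = (7.292833)²
  = 53.1854

Round up to the nearest whole number: n = 54

54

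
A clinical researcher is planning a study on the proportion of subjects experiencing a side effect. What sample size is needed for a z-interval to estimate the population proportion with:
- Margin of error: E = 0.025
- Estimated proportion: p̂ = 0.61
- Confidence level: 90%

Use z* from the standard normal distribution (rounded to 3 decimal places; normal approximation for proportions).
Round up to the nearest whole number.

Using z* for proportion z-interval (normal approximation).

For 90% confidence, z* = 1.645 (from standard normal table)

Sample size formula for proportion z-interval: n = z*²p̂(1-p̂)/E²

n = 1.645² × 0.61 × 0.39 / 0.025²
  = 2.706025 × 0.2379 / 0.000625
  = 1030.0214

Round up to the nearest whole number: n = 1031

1031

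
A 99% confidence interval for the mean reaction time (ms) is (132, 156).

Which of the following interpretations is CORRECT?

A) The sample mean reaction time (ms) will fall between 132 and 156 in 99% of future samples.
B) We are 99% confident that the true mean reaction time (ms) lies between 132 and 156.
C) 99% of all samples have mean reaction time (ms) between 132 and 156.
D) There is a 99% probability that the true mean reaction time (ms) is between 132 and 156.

A confidence interval represents our confidence in the procedure, not a probability statement about the parameter.

Key concept: If we repeated this sampling process many times and computed a 99% CI each time, about 99% of those intervals would contain the true population parameter.

For this specific interval (132, 156):
- Midpoint (point estimate): 144
- Margin of error: 12

The correct interpretation is the one stating confidence that the true parameter lies in the interval — option B.

B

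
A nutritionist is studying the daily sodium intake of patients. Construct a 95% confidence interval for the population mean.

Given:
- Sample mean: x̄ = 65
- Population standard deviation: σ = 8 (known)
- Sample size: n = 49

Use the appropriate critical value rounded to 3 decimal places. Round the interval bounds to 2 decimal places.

The population standard deviation σ is known, so use a z-interval (standard normal critical value).

For 95% confidence, z* = 1.96 (from standard normal table)

Standard error: SE = σ/√n = 8/√49 = 1.142857

Margin of error: E = z* × SE = 1.96 × 1.142857 = 2.2400

Z-interval: x̄ ± E = 65 ± 2.2400 = (62.7600, 67.2400)

Rounded to 2 decimal places:

(62.76, 67.24)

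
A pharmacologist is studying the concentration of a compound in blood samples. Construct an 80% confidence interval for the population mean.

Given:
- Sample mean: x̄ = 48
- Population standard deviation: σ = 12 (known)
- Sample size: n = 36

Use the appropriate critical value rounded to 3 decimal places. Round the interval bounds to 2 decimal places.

The population standard deviation σ is known, so use a z-interval (standard normal critical value).

For 80% confidence, z* = 1.282 (from standard normal table)

Standard error: SE = σ/√n = 12/√36 = 2.000000

Margin of error: E = z* × SE = 1.282 × 2.000000 = 2.5640

Z-interval: x̄ ± E = 48 ± 2.5640 = (45.4360, 50.5640)

Rounded to 2 decimal places:

(45.44, 50.56)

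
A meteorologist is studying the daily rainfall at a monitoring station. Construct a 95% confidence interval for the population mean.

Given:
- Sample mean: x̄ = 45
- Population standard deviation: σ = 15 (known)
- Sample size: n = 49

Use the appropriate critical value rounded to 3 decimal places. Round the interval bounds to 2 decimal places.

The population standard deviation σ is known, so use a z-interval (standard normal critical value).

For 95% confidence, z* = 1.96 (from standard normal table)

Standard error: SE = σ/√n = 15/√49 = 2.142857

Margin of error: E = z* × SE = 1.96 × 2.142857 = 4.2000

Z-interval: x̄ ± E = 45 ± 4.2000 = (40.8000, 49.2000)

Rounded to 2 decimal places:

(40.80, 49.20)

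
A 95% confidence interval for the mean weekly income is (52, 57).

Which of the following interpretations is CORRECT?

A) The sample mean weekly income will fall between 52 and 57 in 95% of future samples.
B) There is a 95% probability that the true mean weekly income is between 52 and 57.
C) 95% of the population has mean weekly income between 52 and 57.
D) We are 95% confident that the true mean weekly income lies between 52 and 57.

A confidence interval represents our confidence in the procedure, not a probability statement about the parameter.

Key concept: If we repeated this sampling process many times and computed a 95% CI each time, about 95% of those intervals would contain the true population parameter.

For this specific interval (52, 57):
- Midpoint (point estimate): 54.5
- Margin of error: 2.5

The correct interpretation is the one stating confidence that the true parameter lies in the interval — option D.

D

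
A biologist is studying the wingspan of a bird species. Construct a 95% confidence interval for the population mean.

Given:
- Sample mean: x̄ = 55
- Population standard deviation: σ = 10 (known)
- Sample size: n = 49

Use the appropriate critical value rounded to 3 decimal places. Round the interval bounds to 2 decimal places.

The population standard deviation σ is known, so use a z-interval (standard normal critical value).

For 95% confidence, z* = 1.96 (from standard normal table)

Standard error: SE = σ/√n = 10/√49 = 1.428571

Margin of error: E = z* × SE = 1.96 × 1.428571 = 2.8000

Z-interval: x̄ ± E = 55 ± 2.8000 = (52.2000, 57.8000)

Rounded to 2 decimal places:

(52.20, 57.80)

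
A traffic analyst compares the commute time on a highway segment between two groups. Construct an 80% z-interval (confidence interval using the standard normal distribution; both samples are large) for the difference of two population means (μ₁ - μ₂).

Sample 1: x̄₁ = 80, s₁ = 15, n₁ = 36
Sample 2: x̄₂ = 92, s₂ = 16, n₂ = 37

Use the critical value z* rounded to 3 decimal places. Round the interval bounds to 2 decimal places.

Both samples are large (n₁ = 36 ≥ 30, n₂ = 37 ≥ 30), so a z-interval for the difference of means applies.

Point estimate: x̄₁ - x̄₂ = 80 - 92 = -12

Standard error: SE = √(s₁²/n₁ + s₂²/n₂)
= √(15²/36 + 16²/37)
= √(6.250000 + 6.918919)
= 3.628901

For 80% confidence, z* = 1.282 (from standard normal table)
Margin of error: E = z* × SE = 1.282 × 3.628901 = 4.6523

Z-interval: (x̄₁ - x̄₂) ± E = -12 ± 4.6523 = (-16.6523, -7.3477)

Rounded to 2 decimal places:

(-16.65, -7.35)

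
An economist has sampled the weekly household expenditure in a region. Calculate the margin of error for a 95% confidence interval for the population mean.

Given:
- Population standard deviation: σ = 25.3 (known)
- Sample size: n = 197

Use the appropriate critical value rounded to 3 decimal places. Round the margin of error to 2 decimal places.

The population standard deviation σ is known, so use the z-interval margin of error formula.

For 95% confidence, z* = 1.96 (from standard normal table)

Margin of error formula for z-interval: E = z* × σ/√n

E = 1.96 × 25.3/√197
  = 1.96 × 1.802550
  = 3.5330

Rounded to 2 decimal places:

3.53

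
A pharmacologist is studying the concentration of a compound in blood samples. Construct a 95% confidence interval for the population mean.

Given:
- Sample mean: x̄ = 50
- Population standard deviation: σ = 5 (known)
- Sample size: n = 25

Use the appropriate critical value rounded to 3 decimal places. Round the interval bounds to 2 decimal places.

The population standard deviation σ is known, so use a z-interval (standard normal critical value).

For 95% confidence, z* = 1.96 (from standard normal table)

Standard error: SE = σ/√n = 5/√25 = 1.000000

Margin of error: E = z* × SE = 1.96 × 1.000000 = 1.9600

Z-interval: x̄ ± E = 50 ± 1.9600 = (48.0400, 51.9600)

Rounded to 2 decimal places:

(48.04, 51.96)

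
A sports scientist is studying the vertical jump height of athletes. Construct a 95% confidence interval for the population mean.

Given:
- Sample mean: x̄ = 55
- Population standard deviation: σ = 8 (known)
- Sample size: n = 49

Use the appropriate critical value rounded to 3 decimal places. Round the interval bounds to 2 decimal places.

The population standard deviation σ is known, so use a z-interval (standard normal critical value).

For 95% confidence, z* = 1.96 (from standard normal table)

Standard error: SE = σ/√n = 8/√49 = 1.142857

Margin of error: E = z* × SE = 1.96 × 1.142857 = 2.2400

Z-interval: x̄ ± E = 55 ± 2.2400 = (52.7600, 57.2400)

Rounded to 2 decimal places:

(52.76, 57.24)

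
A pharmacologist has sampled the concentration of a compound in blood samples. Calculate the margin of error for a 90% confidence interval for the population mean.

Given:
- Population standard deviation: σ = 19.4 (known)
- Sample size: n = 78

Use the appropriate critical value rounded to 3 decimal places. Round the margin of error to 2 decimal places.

The population standard deviation σ is known, so use the z-interval margin of error formula.

For 90% confidence, z* = 1.645 (from standard normal table)

Margin of error formula for z-interval: E = z* × σ/√n

E = 1.645 × 19.4/√78
  = 1.645 × 2.196617
  = 3.6134

Rounded to 2 decimal places:

3.61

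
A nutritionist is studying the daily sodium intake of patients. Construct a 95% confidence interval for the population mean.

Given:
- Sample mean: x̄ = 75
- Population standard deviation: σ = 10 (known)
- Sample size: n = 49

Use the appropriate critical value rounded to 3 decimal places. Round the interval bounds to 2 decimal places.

The population standard deviation σ is known, so use a z-interval (standard normal critical value).

For 95% confidence, z* = 1.96 (from standard normal table)

Standard error: SE = σ/√n = 10/√49 = 1.428571

Margin of error: E = z* × SE = 1.96 × 1.428571 = 2.8000

Z-interval: x̄ ± E = 75 ± 2.8000 = (72.2000, 77.8000)

Rounded to 2 decimal places:

(72.20, 77.80)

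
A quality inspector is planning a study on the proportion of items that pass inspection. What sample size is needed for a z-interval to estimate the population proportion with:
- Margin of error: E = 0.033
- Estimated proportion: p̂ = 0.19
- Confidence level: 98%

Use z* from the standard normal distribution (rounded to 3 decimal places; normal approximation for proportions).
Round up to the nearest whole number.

Using z* for proportion z-interval (normal approximation).

For 98% confidence, z* = 2.326 (from standard normal table)

Sample size formula for proportion z-interval: n = z*²p̂(1-p̂)/E²

n = 2.326² × 0.19 × 0.81 / 0.033²
  = 5.410276 × 0.1539 / 0.001089
  = 764.5927

Round up to the nearest whole number: n = 765

765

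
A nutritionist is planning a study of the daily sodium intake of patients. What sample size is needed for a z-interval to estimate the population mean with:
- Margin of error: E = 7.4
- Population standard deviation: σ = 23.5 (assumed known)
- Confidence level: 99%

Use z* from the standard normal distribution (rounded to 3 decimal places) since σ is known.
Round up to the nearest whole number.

Using z* since population σ is known (z-interval formula).

For 99% confidence, z* = 2.576 (from standard normal table)

Sample size formula for z-interval: n = (z*σ/E)²

n = (2.576 × 23.5 / 7.4)²
  = (8.180541)²
  = 66.9212

Round up to the nearest whole number: n = 67

67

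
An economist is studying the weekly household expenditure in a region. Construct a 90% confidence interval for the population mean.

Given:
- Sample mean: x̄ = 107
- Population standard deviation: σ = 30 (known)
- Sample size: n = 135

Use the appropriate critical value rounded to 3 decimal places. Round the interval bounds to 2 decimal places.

The population standard deviation σ is known, so use a z-interval (standard normal critical value).

For 90% confidence, z* = 1.645 (from standard normal table)

Standard error: SE = σ/√n = 30/√135 = 2.581989

Margin of error: E = z* × SE = 1.645 × 2.581989 = 4.2474

Z-interval: x̄ ± E = 107 ± 4.2474 = (102.7526, 111.2474)

Rounded to 2 decimal places:

(102.75, 111.25)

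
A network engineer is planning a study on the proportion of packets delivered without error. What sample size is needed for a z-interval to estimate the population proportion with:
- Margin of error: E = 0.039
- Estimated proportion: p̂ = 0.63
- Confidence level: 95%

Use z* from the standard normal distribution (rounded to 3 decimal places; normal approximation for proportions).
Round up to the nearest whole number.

Using z* for proportion z-interval (normal approximation).

For 95% confidence, z* = 1.96 (from standard normal table)

Sample size formula for proportion z-interval: n = z*²p̂(1-p̂)/E²

n = 1.96² × 0.63 × 0.37 / 0.039²
  = 3.8416 × 0.2331 / 0.001521
  = 588.7422

Round up to the nearest whole number: n = 589

589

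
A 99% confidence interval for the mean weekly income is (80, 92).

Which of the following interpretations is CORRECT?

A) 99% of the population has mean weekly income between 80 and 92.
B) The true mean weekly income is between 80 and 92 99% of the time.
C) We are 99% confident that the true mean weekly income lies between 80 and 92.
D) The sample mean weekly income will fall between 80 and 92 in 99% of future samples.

A confidence interval represents our confidence in the procedure, not a probability statement about the parameter.

Key concept: If we repeated this sampling process many times and computed a 99% CI each time, about 99% of those intervals would contain the true population parameter.

For this specific interval (80, 92):
- Midpoint (point estimate): 86
- Margin of error: 6

The correct interpretation is the one stating confidence that the true parameter lies in the interval — option C.

C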